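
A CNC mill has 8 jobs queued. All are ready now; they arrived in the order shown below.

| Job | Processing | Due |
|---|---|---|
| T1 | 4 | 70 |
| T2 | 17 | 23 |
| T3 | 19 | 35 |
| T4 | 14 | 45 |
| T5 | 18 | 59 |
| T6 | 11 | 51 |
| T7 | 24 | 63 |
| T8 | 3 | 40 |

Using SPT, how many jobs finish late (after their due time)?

4

SPT (increasing processing time): T8 T1 T6 T4 T2 T5 T3 T7.
T8: 0→3, due 40, tardiness 0
T1: 3→7, due 70, tardiness 0
T6: 7→18, due 51, tardiness 0
T4: 18→32, due 45, tardiness 0
T2: 32→49, due 23, tardiness 26
T5: 49→67, due 59, tardiness 8
T3: 67→86, due 35, tardiness 51
T7: 86→110, due 63, tardiness 47
Late jobs: 4.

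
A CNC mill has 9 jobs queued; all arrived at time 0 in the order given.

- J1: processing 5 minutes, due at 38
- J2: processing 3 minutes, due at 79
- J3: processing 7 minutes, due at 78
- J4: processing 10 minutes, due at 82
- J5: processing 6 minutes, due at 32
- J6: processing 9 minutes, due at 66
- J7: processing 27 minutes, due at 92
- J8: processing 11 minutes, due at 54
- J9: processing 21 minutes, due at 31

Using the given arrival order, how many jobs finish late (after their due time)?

FIFO (arrival order): J1 J2 J3 J4 J5 J6 J7 J8 J9.
J1: 0→5, due 38, tardiness 0
J2: 5→8, due 79, tardiness 0
J3: 8→15, due 78, tardiness 0
J4: 15→25, due 82, tardiness 0
J5: 25→31, due 32, tardiness 0
J6: 31→40, due 66, tardiness 0
J7: 40→67, due 92, tardiness 0
J8: 67→78, due 54, tardiness 24
J9: 78→99, due 31, tardiness 68
Late jobs: 2.

2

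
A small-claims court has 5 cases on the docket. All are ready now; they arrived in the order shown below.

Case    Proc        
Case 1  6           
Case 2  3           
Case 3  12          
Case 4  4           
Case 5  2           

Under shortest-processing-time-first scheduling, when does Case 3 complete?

SPT (increasing processing time): Case 5 Case 2 Case 4 Case 1 Case 3.
Case 5: 0→2
Case 2: 2→5
Case 4: 5→9
Case 1: 9→15
Case 3: 15→27

27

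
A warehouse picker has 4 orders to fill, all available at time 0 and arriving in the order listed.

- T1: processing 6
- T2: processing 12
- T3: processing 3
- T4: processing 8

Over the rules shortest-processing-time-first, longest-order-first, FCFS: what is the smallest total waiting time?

SPT (increasing processing time): T3 T1 T4 T2.
T3: waits 0, runs 0→3
T1: waits 3, runs 3→9
T4: waits 9, runs 9→17
T2: waits 17, runs 17→29
Sum = 0+3+9+17 = 29.
LPT (decreasing processing time): T2 T4 T1 T3.
T2: waits 0, runs 0→12
T4: waits 12, runs 12→20
T1: waits 20, runs 20→26
T3: waits 26, runs 26→29
Sum = 0+12+20+26 = 58.
FIFO (arrival order): T1 T2 T3 T4.
T1: waits 0, runs 0→6
T2: waits 6, runs 6→18
T3: waits 18, runs 18→21
T4: waits 21, runs 21→29
Sum = 0+6+18+21 = 45.
SPT 29, LPT 58, FIFO 45 → minimum 29.

29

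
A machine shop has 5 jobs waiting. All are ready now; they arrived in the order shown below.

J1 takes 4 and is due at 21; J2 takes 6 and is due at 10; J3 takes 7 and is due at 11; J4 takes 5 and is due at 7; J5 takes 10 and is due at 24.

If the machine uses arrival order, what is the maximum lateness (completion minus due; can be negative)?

FIFO (arrival order): J1 J2 J3 J4 J5.
J1: 0→4, due 21, lateness -17
J2: 4→10, due 10, lateness 0
J3: 10→17, due 11, lateness 6
J4: 17→22, due 7, lateness 15
J5: 22→32, due 24, lateness 8
Maximum = 15.

15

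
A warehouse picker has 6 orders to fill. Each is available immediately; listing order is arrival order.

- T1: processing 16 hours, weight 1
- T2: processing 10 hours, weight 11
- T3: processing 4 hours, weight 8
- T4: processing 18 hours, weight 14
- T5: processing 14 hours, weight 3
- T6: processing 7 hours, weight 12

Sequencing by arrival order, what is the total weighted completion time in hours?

FIFO (arrival order): T1 T2 T3 T4 T5 T6.
T1: finishes 16, weight 1, w·C = 16
T2: finishes 26, weight 11, w·C = 286
T3: finishes 30, weight 8, w·C = 240
T4: finishes 48, weight 14, w·C = 672
T5: finishes 62, weight 3, w·C = 186
T6: finishes 69, weight 12, w·C = 828
Sum = 16+286+240+672+186+828 = 2228.

2228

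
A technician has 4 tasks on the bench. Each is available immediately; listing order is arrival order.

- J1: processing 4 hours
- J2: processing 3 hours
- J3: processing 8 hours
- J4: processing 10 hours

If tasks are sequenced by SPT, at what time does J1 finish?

7

SPT (increasing processing time): J2 J1 J3 J4.
J2: 0→3
J1: 3→7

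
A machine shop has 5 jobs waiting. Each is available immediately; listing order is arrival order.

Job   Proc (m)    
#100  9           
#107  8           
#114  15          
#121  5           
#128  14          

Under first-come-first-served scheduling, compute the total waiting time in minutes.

95

FIFO (arrival order): #100 #107 #114 #121 #128.
#100: waits 0, runs 0→9
#107: waits 9, runs 9→17
#114: waits 17, runs 17→32
#121: waits 32, runs 32→37
#128: waits 37, runs 37→51
Sum = 0+9+17+32+37 = 95.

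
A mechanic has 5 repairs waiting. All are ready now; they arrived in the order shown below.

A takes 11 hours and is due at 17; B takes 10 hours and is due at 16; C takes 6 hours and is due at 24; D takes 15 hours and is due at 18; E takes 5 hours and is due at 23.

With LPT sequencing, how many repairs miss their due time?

LPT (decreasing processing time): D A B C E.
D: 0→15, due 18, tardiness 0
A: 15→26, due 17, tardiness 9
B: 26→36, due 16, tardiness 20
C: 36→42, due 24, tardiness 18
E: 42→47, due 23, tardiness 24
Late repairs: 4.

4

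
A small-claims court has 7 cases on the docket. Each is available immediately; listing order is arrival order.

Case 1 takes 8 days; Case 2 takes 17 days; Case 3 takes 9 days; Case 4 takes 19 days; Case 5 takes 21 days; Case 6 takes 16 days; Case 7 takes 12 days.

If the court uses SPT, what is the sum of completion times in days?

344

SPT (increasing processing time): Case 1 Case 3 Case 7 Case 6 Case 2 Case 4 Case 5.
Case 1: 0→8
Case 3: 8→17
Case 7: 17→29
Case 6: 29→45
Case 2: 45→62
Case 4: 62→81
Case 5: 81→102
Sum = 8+17+29+45+62+81+102 = 344.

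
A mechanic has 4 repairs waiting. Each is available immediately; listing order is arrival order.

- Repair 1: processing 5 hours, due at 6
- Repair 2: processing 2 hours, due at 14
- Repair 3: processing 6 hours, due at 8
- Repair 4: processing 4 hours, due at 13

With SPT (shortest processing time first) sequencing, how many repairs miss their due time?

SPT (increasing processing time): Repair 2 Repair 4 Repair 1 Repair 3.
Repair 2: 0→2, due 14, tardiness 0
Repair 4: 2→6, due 13, tardiness 0
Repair 1: 6→11, due 6, tardiness 5
Repair 3: 11→17, due 8, tardiness 9
Late repairs: 2.

2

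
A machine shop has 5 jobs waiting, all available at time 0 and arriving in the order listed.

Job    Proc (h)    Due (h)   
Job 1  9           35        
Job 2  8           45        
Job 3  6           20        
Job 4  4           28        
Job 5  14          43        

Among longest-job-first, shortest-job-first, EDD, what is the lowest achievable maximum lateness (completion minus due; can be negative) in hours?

LPT (decreasing processing time): Job 5 Job 1 Job 2 Job 3 Job 4.
Job 5: 0→14, due 43, lateness -29
Job 1: 14→23, due 35, lateness -12
Job 2: 23→31, due 45, lateness -14
Job 3: 31→37, due 20, lateness 17
Job 4: 37→41, due 28, lateness 13
Maximum = 17.
SPT (increasing processing time): Job 4 Job 3 Job 2 Job 1 Job 5.
Job 4: 0→4, due 28, lateness -24
Job 3: 4→10, due 20, lateness -10
Job 2: 10→18, due 45, lateness -27
Job 1: 18→27, due 35, lateness -8
Job 5: 27→41, due 43, lateness -2
Maximum = -2.
EDD (increasing due date): Job 3 Job 4 Job 1 Job 5 Job 2.
Job 3: 0→6, due 20, lateness -14
Job 4: 6→10, due 28, lateness -18
Job 1: 10→19, due 35, lateness -16
Job 5: 19→33, due 43, lateness -10
Job 2: 33→41, due 45, lateness -4
Maximum = -4.
LPT 17, SPT -2, EDD -4 → minimum -4.

-4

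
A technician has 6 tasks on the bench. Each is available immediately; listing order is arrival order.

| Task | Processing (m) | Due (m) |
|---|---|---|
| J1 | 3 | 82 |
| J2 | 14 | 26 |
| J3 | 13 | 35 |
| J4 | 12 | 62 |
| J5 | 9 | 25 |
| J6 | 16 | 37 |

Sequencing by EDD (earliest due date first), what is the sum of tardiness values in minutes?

EDD (increasing due date): J5 J2 J3 J6 J4 J1.
J5: 0→9, due 25, tardiness 0
J2: 9→23, due 26, tardiness 0
J3: 23→36, due 35, tardiness 1
J6: 36→52, due 37, tardiness 15
J4: 52→64, due 62, tardiness 2
J1: 64→67, due 82, tardiness 0
Sum = 0+0+1+15+2+0 = 18.

18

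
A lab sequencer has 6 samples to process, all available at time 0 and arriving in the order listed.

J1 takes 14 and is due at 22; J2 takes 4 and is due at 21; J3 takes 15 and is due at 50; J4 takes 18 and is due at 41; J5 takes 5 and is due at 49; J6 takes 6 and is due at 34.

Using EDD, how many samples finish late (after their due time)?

2

EDD (increasing due date): J2 J1 J6 J4 J5 J3.
J2: 0→4, due 21, tardiness 0
J1: 4→18, due 22, tardiness 0
J6: 18→24, due 34, tardiness 0
J4: 24→42, due 41, tardiness 1
J5: 42→47, due 49, tardiness 0
J3: 47→62, due 50, tardiness 12
Late samples: 2.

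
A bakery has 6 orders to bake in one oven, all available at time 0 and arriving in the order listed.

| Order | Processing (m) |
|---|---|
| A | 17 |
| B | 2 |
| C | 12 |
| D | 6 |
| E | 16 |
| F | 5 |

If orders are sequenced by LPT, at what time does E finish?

33

LPT (decreasing processing time): A E C D F B.
A: 0→17
E: 17→33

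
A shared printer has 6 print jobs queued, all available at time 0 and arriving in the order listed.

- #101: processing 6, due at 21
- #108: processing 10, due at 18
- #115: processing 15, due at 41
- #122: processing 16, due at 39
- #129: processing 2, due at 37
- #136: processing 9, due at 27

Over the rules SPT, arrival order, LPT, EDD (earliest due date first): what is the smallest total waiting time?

96

SPT (increasing processing time): #129 #101 #136 #108 #115 #122.
#129: waits 0, runs 0→2
#101: waits 2, runs 2→8
#136: waits 8, runs 8→17
#108: waits 17, runs 17→27
#115: waits 27, runs 27→42
#122: waits 42, runs 42→58
Sum = 0+2+8+17+27+42 = 96.
FIFO (arrival order): #101 #108 #115 #122 #129 #136.
#101: waits 0, runs 0→6
#108: waits 6, runs 6→16
#115: waits 16, runs 16→31
#122: waits 31, runs 31→47
#129: waits 47, runs 47→49
#136: waits 49, runs 49→58
Sum = 0+6+16+31+47+49 = 149.
LPT (decreasing processing time): #122 #115 #108 #136 #101 #129.
#122: waits 0, runs 0→16
#115: waits 16, runs 16→31
#108: waits 31, runs 31→41
#136: waits 41, runs 41→50
#101: waits 50, runs 50→56
#129: waits 56, runs 56→58
Sum = 0+16+31+41+50+56 = 194.
EDD (increasing due date): #108 #101 #136 #129 #122 #115.
#108: waits 0, runs 0→10
#101: waits 10, runs 10→16
#136: waits 16, runs 16→25
#129: waits 25, runs 25→27
#122: waits 27, runs 27→43
#115: waits 43, runs 43→58
Sum = 0+10+16+25+27+43 = 121.
SPT 96, FIFO 149, LPT 194, EDD 121 → minimum 96.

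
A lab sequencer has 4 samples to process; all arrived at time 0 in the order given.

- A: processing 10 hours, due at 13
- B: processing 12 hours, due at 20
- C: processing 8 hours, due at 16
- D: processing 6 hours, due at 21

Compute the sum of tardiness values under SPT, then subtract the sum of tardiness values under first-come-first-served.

SPT (increasing processing time): D C A B.
D: 0→6, due 21, tardiness 0
C: 6→14, due 16, tardiness 0
A: 14→24, due 13, tardiness 11
B: 24→36, due 20, tardiness 16
Sum = 0+0+11+16 = 27.
FIFO (arrival order): A B C D.
A: 0→10, due 13, tardiness 0
B: 10→22, due 20, tardiness 2
C: 22→30, due 16, tardiness 14
D: 30→36, due 21, tardiness 15
Sum = 0+2+14+15 = 31.
Difference = 27 − 31 = -4.

-4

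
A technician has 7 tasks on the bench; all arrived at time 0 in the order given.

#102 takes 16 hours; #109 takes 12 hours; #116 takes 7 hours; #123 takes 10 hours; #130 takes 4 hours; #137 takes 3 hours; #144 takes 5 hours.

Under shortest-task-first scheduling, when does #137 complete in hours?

3

SPT (increasing processing time): #137 #130 #144 #116 #123 #109 #102.
#137: 0→3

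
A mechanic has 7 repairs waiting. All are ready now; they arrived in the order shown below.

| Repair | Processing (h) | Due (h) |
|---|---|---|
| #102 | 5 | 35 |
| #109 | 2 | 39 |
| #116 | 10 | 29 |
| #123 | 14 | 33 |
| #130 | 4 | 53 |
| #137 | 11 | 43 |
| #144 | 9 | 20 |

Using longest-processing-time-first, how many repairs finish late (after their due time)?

4

LPT (decreasing processing time): #123 #137 #116 #144 #102 #130 #109.
#123: 0→14, due 33, tardiness 0
#137: 14→25, due 43, tardiness 0
#116: 25→35, due 29, tardiness 6
#144: 35→44, due 20, tardiness 24
#102: 44→49, due 35, tardiness 14
#130: 49→53, due 53, tardiness 0
#109: 53→55, due 39, tardiness 16
Late repairs: 4.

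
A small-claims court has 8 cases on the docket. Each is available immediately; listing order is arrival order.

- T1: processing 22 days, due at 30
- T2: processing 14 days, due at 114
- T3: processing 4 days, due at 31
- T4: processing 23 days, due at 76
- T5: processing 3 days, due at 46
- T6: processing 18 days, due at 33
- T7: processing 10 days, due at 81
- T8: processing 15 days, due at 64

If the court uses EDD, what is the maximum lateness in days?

EDD (increasing due date): T1 T3 T6 T5 T8 T4 T7 T2.
T1: 0→22, due 30, lateness -8
T3: 22→26, due 31, lateness -5
T6: 26→44, due 33, lateness 11
T5: 44→47, due 46, lateness 1
T8: 47→62, due 64, lateness -2
T4: 62→85, due 76, lateness 9
T7: 85→95, due 81, lateness 14
T2: 95→109, due 114, lateness -5
Maximum = 14.

14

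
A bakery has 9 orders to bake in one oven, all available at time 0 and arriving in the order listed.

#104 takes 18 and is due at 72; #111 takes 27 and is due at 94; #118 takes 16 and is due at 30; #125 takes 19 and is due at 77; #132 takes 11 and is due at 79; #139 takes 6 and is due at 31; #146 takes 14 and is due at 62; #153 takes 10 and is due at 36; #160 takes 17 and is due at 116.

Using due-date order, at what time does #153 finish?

EDD (increasing due date): #118 #139 #153 #146 #104 #125 #132 #111 #160.
#118: 0→16
#139: 16→22
#153: 22→32

32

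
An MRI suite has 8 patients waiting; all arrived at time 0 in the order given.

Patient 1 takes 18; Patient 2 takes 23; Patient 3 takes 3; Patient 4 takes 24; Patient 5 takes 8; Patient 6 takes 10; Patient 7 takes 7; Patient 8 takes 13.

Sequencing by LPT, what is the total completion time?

LPT (decreasing processing time): Patient 4 Patient 2 Patient 1 Patient 8 Patient 6 Patient 5 Patient 7 Patient 3.
Patient 4: 0→24
Patient 2: 24→47
Patient 1: 47→65
Patient 8: 65→78
Patient 6: 78→88
Patient 5: 88→96
Patient 7: 96→103
Patient 3: 103→106
Sum = 24+47+65+78+88+96+103+106 = 607.

607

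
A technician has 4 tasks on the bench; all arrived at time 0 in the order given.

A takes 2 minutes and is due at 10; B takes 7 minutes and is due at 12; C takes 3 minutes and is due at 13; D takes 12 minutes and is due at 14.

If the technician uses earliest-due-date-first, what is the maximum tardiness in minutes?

10

EDD (increasing due date): A B C D.
A: 0→2, due 10, tardiness 0
B: 2→9, due 12, tardiness 0
C: 9→12, due 13, tardiness 0
D: 12→24, due 14, tardiness 10
Maximum = 10.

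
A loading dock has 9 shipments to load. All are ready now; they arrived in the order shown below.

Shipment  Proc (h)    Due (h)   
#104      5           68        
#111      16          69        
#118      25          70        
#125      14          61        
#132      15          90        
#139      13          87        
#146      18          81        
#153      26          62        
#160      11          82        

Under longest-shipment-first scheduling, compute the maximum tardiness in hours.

LPT (decreasing processing time): #153 #118 #146 #111 #132 #125 #139 #160 #104.
#153: 0→26, due 62, tardiness 0
#118: 26→51, due 70, tardiness 0
#146: 51→69, due 81, tardiness 0
#111: 69→85, due 69, tardiness 16
#132: 85→100, due 90, tardiness 10
#125: 100→114, due 61, tardiness 53
#139: 114→127, due 87, tardiness 40
#160: 127→138, due 82, tardiness 56
#104: 138→143, due 68, tardiness 75
Maximum = 75.

75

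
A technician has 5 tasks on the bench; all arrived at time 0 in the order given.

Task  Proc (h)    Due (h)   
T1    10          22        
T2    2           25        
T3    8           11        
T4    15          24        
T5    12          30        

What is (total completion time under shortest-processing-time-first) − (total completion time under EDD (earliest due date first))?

SPT (increasing processing time): T2 T3 T1 T5 T4.
T2: 0→2
T3: 2→10
T1: 10→20
T5: 20→32
T4: 32→47
Sum = 2+10+20+32+47 = 111.
EDD (increasing due date): T3 T1 T4 T2 T5.
T3: 0→8
T1: 8→18
T4: 18→33
T2: 33→35
T5: 35→47
Sum = 8+18+33+35+47 = 141.
Difference = 111 − 141 = -30.

-30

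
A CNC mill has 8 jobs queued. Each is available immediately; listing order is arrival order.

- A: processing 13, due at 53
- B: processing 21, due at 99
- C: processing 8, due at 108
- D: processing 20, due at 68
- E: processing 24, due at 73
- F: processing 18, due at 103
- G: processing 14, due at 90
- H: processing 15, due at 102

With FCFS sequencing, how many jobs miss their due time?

4

FIFO (arrival order): A B C D E F G H.
A: 0→13, due 53, tardiness 0
B: 13→34, due 99, tardiness 0
C: 34→42, due 108, tardiness 0
D: 42→62, due 68, tardiness 0
E: 62→86, due 73, tardiness 13
F: 86→104, due 103, tardiness 1
G: 104→118, due 90, tardiness 28
H: 118→133, due 102, tardiness 31
Late jobs: 4.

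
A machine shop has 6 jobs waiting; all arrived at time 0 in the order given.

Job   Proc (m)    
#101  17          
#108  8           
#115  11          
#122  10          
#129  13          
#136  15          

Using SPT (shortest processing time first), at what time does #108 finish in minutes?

8

SPT (increasing processing time): #108 #122 #115 #129 #136 #101.
#108: 0→8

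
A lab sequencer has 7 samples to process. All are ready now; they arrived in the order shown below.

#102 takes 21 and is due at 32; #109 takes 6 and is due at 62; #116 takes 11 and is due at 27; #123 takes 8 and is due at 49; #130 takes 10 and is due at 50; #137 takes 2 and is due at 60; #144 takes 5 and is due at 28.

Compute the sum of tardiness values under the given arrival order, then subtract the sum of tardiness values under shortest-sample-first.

FIFO (arrival order): #102 #109 #116 #123 #130 #137 #144.
#102: 0→21, due 32, tardiness 0
#109: 21→27, due 62, tardiness 0
#116: 27→38, due 27, tardiness 11
#123: 38→46, due 49, tardiness 0
#130: 46→56, due 50, tardiness 6
#137: 56→58, due 60, tardiness 0
#144: 58→63, due 28, tardiness 35
Sum = 0+0+11+0+6+0+35 = 52.
SPT (increasing processing time): #137 #144 #109 #123 #130 #116 #102.
#137: 0→2, due 60, tardiness 0
#144: 2→7, due 28, tardiness 0
#109: 7→13, due 62, tardiness 0
#123: 13→21, due 49, tardiness 0
#130: 21→31, due 50, tardiness 0
#116: 31→42, due 27, tardiness 15
#102: 42→63, due 32, tardiness 31
Sum = 0+0+0+0+0+15+31 = 46.
Difference = 52 − 46 = 6.

6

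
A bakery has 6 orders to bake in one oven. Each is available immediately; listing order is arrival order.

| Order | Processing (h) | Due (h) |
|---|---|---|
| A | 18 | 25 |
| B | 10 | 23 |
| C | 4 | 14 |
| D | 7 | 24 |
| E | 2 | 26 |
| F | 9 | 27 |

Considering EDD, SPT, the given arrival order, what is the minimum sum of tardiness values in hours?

34

EDD (increasing due date): C B D A E F.
C: 0→4, due 14, tardiness 0
B: 4→14, due 23, tardiness 0
D: 14→21, due 24, tardiness 0
A: 21→39, due 25, tardiness 14
E: 39→41, due 26, tardiness 15
F: 41→50, due 27, tardiness 23
Sum = 0+0+0+14+15+23 = 52.
SPT (increasing processing time): E C D F B A.
E: 0→2, due 26, tardiness 0
C: 2→6, due 14, tardiness 0
D: 6→13, due 24, tardiness 0
F: 13→22, due 27, tardiness 0
B: 22→32, due 23, tardiness 9
A: 32→50, due 25, tardiness 25
Sum = 0+0+0+0+9+25 = 34.
FIFO (arrival order): A B C D E F.
A: 0→18, due 25, tardiness 0
B: 18→28, due 23, tardiness 5
C: 28→32, due 14, tardiness 18
D: 32→39, due 24, tardiness 15
E: 39→41, due 26, tardiness 15
F: 41→50, due 27, tardiness 23
Sum = 0+5+18+15+15+23 = 76.
EDD 52, SPT 34, FIFO 76 → minimum 34.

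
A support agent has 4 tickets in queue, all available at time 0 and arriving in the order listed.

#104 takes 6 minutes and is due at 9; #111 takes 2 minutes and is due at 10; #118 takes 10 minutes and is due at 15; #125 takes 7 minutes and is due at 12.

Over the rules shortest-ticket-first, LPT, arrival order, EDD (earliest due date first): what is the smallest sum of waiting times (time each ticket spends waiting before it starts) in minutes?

SPT (increasing processing time): #111 #104 #125 #118.
#111: waits 0, runs 0→2
#104: waits 2, runs 2→8
#125: waits 8, runs 8→15
#118: waits 15, runs 15→25
Sum = 0+2+8+15 = 25.
LPT (decreasing processing time): #118 #125 #104 #111.
#118: waits 0, runs 0→10
#125: waits 10, runs 10→17
#104: waits 17, runs 17→23
#111: waits 23, runs 23→25
Sum = 0+10+17+23 = 50.
FIFO (arrival order): #104 #111 #118 #125.
#104: waits 0, runs 0→6
#111: waits 6, runs 6→8
#118: waits 8, runs 8→18
#125: waits 18, runs 18→25
Sum = 0+6+8+18 = 32.
EDD (increasing due date): #104 #111 #125 #118.
#104: waits 0, runs 0→6
#111: waits 6, runs 6→8
#125: waits 8, runs 8→15
#118: waits 15, runs 15→25
Sum = 0+6+8+15 = 29.
SPT 25, LPT 50, FIFO 32, EDD 29 → minimum 25.

25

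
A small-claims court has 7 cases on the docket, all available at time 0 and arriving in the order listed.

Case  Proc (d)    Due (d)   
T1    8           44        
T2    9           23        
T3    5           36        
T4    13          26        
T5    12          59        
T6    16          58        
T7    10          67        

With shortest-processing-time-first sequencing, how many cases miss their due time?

SPT (increasing processing time): T3 T1 T2 T7 T5 T4 T6.
T3: 0→5, due 36, tardiness 0
T1: 5→13, due 44, tardiness 0
T2: 13→22, due 23, tardiness 0
T7: 22→32, due 67, tardiness 0
T5: 32→44, due 59, tardiness 0
T4: 44→57, due 26, tardiness 31
T6: 57→73, due 58, tardiness 15
Late cases: 2.

2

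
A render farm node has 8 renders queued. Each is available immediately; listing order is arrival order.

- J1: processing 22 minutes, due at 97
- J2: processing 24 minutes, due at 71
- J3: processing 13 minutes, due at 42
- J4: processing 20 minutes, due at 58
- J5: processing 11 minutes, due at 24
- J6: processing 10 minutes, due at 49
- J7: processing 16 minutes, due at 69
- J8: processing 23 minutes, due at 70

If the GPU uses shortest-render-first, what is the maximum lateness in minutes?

68

SPT (increasing processing time): J6 J5 J3 J7 J4 J1 J8 J2.
J6: 0→10, due 49, lateness -39
J5: 10→21, due 24, lateness -3
J3: 21→34, due 42, lateness -8
J7: 34→50, due 69, lateness -19
J4: 50→70, due 58, lateness 12
J1: 70→92, due 97, lateness -5
J8: 92→115, due 70, lateness 45
J2: 115→139, due 71, lateness 68
Maximum = 68.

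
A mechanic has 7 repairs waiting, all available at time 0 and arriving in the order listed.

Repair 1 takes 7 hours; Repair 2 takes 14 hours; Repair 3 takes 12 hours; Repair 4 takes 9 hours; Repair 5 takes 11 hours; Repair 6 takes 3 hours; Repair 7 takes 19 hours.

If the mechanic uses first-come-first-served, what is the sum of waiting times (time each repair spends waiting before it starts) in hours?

FIFO (arrival order): Repair 1 Repair 2 Repair 3 Repair 4 Repair 5 Repair 6 Repair 7.
Repair 1: waits 0, runs 0→7
Repair 2: waits 7, runs 7→21
Repair 3: waits 21, runs 21→33
Repair 4: waits 33, runs 33→42
Repair 5: waits 42, runs 42→53
Repair 6: waits 53, runs 53→56
Repair 7: waits 56, runs 56→75
Sum = 0+7+21+33+42+53+56 = 212.

212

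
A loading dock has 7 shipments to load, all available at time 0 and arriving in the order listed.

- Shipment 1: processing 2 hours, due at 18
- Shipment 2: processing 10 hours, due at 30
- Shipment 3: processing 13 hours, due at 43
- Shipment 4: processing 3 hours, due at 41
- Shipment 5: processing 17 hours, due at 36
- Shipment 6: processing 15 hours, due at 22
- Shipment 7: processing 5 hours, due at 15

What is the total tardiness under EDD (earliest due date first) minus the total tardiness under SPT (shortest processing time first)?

-7

EDD (increasing due date): Shipment 7 Shipment 1 Shipment 6 Shipment 2 Shipment 5 Shipment 4 Shipment 3.
Shipment 7: 0→5, due 15, tardiness 0
Shipment 1: 5→7, due 18, tardiness 0
Shipment 6: 7→22, due 22, tardiness 0
Shipment 2: 22→32, due 30, tardiness 2
Shipment 5: 32→49, due 36, tardiness 13
Shipment 4: 49→52, due 41, tardiness 11
Shipment 3: 52→65, due 43, tardiness 22
Sum = 0+0+0+2+13+11+22 = 48.
SPT (increasing processing time): Shipment 1 Shipment 4 Shipment 7 Shipment 2 Shipment 3 Shipment 6 Shipment 5.
Shipment 1: 0→2, due 18, tardiness 0
Shipment 4: 2→5, due 41, tardiness 0
Shipment 7: 5→10, due 15, tardiness 0
Shipment 2: 10→20, due 30, tardiness 0
Shipment 3: 20→33, due 43, tardiness 0
Shipment 6: 33→48, due 22, tardiness 26
Shipment 5: 48→65, due 36, tardiness 29
Sum = 0+0+0+0+0+26+29 = 55.
Difference = 48 − 55 = -7.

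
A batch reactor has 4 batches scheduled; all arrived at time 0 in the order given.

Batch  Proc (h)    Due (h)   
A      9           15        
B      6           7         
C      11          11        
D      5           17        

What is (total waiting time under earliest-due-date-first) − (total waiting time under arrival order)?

-1

EDD (increasing due date): B C A D.
B: waits 0, runs 0→6
C: waits 6, runs 6→17
A: waits 17, runs 17→26
D: waits 26, runs 26→31
Sum = 0+6+17+26 = 49.
FIFO (arrival order): A B C D.
A: waits 0, runs 0→9
B: waits 9, runs 9→15
C: waits 15, runs 15→26
D: waits 26, runs 26→31
Sum = 0+9+15+26 = 50.
Difference = 49 − 50 = -1.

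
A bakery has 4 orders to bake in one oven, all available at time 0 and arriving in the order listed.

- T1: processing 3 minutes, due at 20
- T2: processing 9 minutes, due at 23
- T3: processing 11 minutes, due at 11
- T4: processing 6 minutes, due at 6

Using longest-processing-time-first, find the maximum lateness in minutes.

20

LPT (decreasing processing time): T3 T2 T4 T1.
T3: 0→11, due 11, lateness 0
T2: 11→20, due 23, lateness -3
T4: 20→26, due 6, lateness 20
T1: 26→29, due 20, lateness 9
Maximum = 20.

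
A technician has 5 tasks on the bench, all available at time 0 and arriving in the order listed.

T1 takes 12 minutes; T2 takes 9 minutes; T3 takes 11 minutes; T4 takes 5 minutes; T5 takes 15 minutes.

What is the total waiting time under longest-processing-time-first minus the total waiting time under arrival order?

25

LPT (decreasing processing time): T5 T1 T3 T2 T4.
T5: waits 0, runs 0→15
T1: waits 15, runs 15→27
T3: waits 27, runs 27→38
T2: waits 38, runs 38→47
T4: waits 47, runs 47→52
Sum = 0+15+27+38+47 = 127.
FIFO (arrival order): T1 T2 T3 T4 T5.
T1: waits 0, runs 0→12
T2: waits 12, runs 12→21
T3: waits 21, runs 21→32
T4: waits 32, runs 32→37
T5: waits 37, runs 37→52
Sum = 0+12+21+32+37 = 102.
Difference = 127 − 102 = 25.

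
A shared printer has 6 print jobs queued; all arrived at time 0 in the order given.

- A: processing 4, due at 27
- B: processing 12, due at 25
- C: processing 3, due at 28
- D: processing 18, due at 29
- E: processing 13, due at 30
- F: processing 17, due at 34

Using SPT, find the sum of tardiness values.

SPT (increasing processing time): C A B E F D.
C: 0→3, due 28, tardiness 0
A: 3→7, due 27, tardiness 0
B: 7→19, due 25, tardiness 0
E: 19→32, due 30, tardiness 2
F: 32→49, due 34, tardiness 15
D: 49→67, due 29, tardiness 38
Sum = 0+0+0+2+15+38 = 55.

55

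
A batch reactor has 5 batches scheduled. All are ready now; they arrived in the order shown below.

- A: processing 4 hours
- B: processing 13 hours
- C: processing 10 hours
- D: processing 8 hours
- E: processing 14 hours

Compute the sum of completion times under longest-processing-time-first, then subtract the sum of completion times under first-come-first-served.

40

LPT (decreasing processing time): E B C D A.
E: 0→14
B: 14→27
C: 27→37
D: 37→45
A: 45→49
Sum = 14+27+37+45+49 = 172.
FIFO (arrival order): A B C D E.
A: 0→4
B: 4→17
C: 17→27
D: 27→35
E: 35→49
Sum = 4+17+27+35+49 = 132.
Difference = 172 − 132 = 40.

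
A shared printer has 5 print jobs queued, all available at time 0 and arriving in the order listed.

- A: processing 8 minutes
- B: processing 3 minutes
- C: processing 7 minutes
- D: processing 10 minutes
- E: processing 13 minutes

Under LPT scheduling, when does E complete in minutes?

13

LPT (decreasing processing time): E D A C B.
E: 0→13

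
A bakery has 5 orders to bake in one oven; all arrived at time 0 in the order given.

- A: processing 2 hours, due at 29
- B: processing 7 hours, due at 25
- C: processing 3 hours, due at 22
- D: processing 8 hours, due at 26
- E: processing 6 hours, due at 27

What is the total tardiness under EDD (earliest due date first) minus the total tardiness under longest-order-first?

EDD (increasing due date): C B D E A.
C: 0→3, due 22, tardiness 0
B: 3→10, due 25, tardiness 0
D: 10→18, due 26, tardiness 0
E: 18→24, due 27, tardiness 0
A: 24→26, due 29, tardiness 0
Sum = 0+0+0+0+0 = 0.
LPT (decreasing processing time): D B E C A.
D: 0→8, due 26, tardiness 0
B: 8→15, due 25, tardiness 0
E: 15→21, due 27, tardiness 0
C: 21→24, due 22, tardiness 2
A: 24→26, due 29, tardiness 0
Sum = 0+0+0+2+0 = 2.
Difference = 0 − 2 = -2.

-2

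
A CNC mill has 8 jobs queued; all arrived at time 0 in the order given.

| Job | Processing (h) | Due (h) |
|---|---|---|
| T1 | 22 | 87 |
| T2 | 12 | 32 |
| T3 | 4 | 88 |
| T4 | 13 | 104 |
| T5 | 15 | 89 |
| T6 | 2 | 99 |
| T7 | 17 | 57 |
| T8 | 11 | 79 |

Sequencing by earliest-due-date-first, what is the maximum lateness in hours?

EDD (increasing due date): T2 T7 T8 T1 T3 T5 T6 T4.
T2: 0→12, due 32, lateness -20
T7: 12→29, due 57, lateness -28
T8: 29→40, due 79, lateness -39
T1: 40→62, due 87, lateness -25
T3: 62→66, due 88, lateness -22
T5: 66→81, due 89, lateness -8
T6: 81→83, due 99, lateness -16
T4: 83→96, due 104, lateness -8
Maximum = -8.

-8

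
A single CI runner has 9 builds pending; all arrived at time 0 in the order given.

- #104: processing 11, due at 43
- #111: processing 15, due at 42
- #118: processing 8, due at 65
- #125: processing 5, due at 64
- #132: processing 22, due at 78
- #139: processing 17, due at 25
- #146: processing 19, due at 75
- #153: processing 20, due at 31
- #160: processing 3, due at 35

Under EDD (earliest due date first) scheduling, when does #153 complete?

37

EDD (increasing due date): #139 #153 #160 #111 #104 #125 #118 #146 #132.
#139: 0→17
#153: 17→37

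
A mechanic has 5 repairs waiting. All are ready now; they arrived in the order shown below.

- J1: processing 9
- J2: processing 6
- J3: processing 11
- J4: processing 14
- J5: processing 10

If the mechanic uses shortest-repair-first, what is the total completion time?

SPT (increasing processing time): J2 J1 J5 J3 J4.
J2: 0→6
J1: 6→15
J5: 15→25
J3: 25→36
J4: 36→50
Sum = 6+15+25+36+50 = 132.

132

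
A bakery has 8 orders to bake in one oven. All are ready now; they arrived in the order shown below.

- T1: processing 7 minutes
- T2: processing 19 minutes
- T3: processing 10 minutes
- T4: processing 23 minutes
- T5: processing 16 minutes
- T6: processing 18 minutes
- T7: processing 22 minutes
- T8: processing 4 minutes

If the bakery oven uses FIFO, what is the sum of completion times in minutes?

530

FIFO (arrival order): T1 T2 T3 T4 T5 T6 T7 T8.
T1: 0→7
T2: 7→26
T3: 26→36
T4: 36→59
T5: 59→75
T6: 75→93
T7: 93→115
T8: 115→119
Sum = 7+26+36+59+75+93+115+119 = 530.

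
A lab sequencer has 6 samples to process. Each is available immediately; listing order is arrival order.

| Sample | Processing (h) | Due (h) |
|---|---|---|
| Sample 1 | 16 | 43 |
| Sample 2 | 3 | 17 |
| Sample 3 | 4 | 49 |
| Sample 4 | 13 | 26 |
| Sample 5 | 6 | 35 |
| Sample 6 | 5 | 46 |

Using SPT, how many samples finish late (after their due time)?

2

SPT (increasing processing time): Sample 2 Sample 3 Sample 6 Sample 5 Sample 4 Sample 1.
Sample 2: 0→3, due 17, tardiness 0
Sample 3: 3→7, due 49, tardiness 0
Sample 6: 7→12, due 46, tardiness 0
Sample 5: 12→18, due 35, tardiness 0
Sample 4: 18→31, due 26, tardiness 5
Sample 1: 31→47, due 43, tardiness 4
Late samples: 2.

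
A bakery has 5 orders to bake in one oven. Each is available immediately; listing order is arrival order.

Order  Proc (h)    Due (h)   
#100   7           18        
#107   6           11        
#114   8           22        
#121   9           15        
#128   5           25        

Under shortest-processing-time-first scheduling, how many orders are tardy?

SPT (increasing processing time): #128 #107 #100 #114 #121.
#128: 0→5, due 25, tardiness 0
#107: 5→11, due 11, tardiness 0
#100: 11→18, due 18, tardiness 0
#114: 18→26, due 22, tardiness 4
#121: 26→35, due 15, tardiness 20
Late orders: 2.

2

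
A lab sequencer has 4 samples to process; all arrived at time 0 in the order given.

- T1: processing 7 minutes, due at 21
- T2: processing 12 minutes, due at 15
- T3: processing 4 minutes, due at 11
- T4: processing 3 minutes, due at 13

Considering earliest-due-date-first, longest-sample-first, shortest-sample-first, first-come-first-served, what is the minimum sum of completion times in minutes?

EDD (increasing due date): T3 T4 T2 T1.
T3: 0→4
T4: 4→7
T2: 7→19
T1: 19→26
Sum = 4+7+19+26 = 56.
LPT (decreasing processing time): T2 T1 T3 T4.
T2: 0→12
T1: 12→19
T3: 19→23
T4: 23→26
Sum = 12+19+23+26 = 80.
SPT (increasing processing time): T4 T3 T1 T2.
T4: 0→3
T3: 3→7
T1: 7→14
T2: 14→26
Sum = 3+7+14+26 = 50.
FIFO (arrival order): T1 T2 T3 T4.
T1: 0→7
T2: 7→19
T3: 19→23
T4: 23→26
Sum = 7+19+23+26 = 75.
EDD 56, LPT 80, SPT 50, FIFO 75 → minimum 50.

50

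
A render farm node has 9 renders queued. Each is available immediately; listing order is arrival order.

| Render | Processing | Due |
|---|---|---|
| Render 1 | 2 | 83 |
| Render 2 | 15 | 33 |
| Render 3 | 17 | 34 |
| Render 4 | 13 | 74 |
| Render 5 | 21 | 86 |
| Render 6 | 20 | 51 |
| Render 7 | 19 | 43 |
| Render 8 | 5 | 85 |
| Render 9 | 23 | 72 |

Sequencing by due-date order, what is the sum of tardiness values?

EDD (increasing due date): Render 2 Render 3 Render 7 Render 6 Render 9 Render 4 Render 1 Render 8 Render 5.
Render 2: 0→15, due 33, tardiness 0
Render 3: 15→32, due 34, tardiness 0
Render 7: 32→51, due 43, tardiness 8
Render 6: 51→71, due 51, tardiness 20
Render 9: 71→94, due 72, tardiness 22
Render 4: 94→107, due 74, tardiness 33
Render 1: 107→109, due 83, tardiness 26
Render 8: 109→114, due 85, tardiness 29
Render 5: 114→135, due 86, tardiness 49
Sum = 0+0+8+20+22+33+26+29+49 = 187.

187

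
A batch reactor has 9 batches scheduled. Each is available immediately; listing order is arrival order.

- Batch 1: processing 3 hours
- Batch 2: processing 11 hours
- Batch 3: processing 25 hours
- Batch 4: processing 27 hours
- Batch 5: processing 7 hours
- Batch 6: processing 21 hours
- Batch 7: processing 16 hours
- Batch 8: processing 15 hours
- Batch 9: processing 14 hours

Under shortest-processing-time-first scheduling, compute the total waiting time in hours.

384

SPT (increasing processing time): Batch 1 Batch 5 Batch 2 Batch 9 Batch 8 Batch 7 Batch 6 Batch 3 Batch 4.
Batch 1: waits 0, runs 0→3
Batch 5: waits 3, runs 3→10
Batch 2: waits 10, runs 10→21
Batch 9: waits 21, runs 21→35
Batch 8: waits 35, runs 35→50
Batch 7: waits 50, runs 50→66
Batch 6: waits 66, runs 66→87
Batch 3: waits 87, runs 87→112
Batch 4: waits 112, runs 112→139
Sum = 0+3+10+21+35+50+66+87+112 = 384.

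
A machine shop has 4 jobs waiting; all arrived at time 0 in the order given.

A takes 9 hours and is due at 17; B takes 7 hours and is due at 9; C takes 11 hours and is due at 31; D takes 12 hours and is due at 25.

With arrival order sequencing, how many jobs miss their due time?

FIFO (arrival order): A B C D.
A: 0→9, due 17, tardiness 0
B: 9→16, due 9, tardiness 7
C: 16→27, due 31, tardiness 0
D: 27→39, due 25, tardiness 14
Late jobs: 2.

2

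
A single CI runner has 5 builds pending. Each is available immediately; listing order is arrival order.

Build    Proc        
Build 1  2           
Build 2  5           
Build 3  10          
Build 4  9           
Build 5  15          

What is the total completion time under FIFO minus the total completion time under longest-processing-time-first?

-61

FIFO (arrival order): Build 1 Build 2 Build 3 Build 4 Build 5.
Build 1: 0→2
Build 2: 2→7
Build 3: 7→17
Build 4: 17→26
Build 5: 26→41
Sum = 2+7+17+26+41 = 93.
LPT (decreasing processing time): Build 5 Build 3 Build 4 Build 2 Build 1.
Build 5: 0→15
Build 3: 15→25
Build 4: 25→34
Build 2: 34→39
Build 1: 39→41
Sum = 15+25+34+39+41 = 154.
Difference = 93 − 154 = -61.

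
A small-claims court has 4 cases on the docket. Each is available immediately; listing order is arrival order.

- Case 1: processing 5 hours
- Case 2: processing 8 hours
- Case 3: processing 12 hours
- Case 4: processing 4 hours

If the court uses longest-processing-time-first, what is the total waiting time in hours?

57

LPT (decreasing processing time): Case 3 Case 2 Case 1 Case 4.
Case 3: waits 0, runs 0→12
Case 2: waits 12, runs 12→20
Case 1: waits 20, runs 20→25
Case 4: waits 25, runs 25→29
Sum = 0+12+20+25 = 57.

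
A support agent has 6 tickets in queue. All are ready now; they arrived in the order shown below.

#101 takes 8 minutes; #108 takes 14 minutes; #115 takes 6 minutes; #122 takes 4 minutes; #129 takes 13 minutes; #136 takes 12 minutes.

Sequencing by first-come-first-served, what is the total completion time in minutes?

FIFO (arrival order): #101 #108 #115 #122 #129 #136.
#101: 0→8
#108: 8→22
#115: 22→28
#122: 28→32
#129: 32→45
#136: 45→57
Sum = 8+22+28+32+45+57 = 192.

192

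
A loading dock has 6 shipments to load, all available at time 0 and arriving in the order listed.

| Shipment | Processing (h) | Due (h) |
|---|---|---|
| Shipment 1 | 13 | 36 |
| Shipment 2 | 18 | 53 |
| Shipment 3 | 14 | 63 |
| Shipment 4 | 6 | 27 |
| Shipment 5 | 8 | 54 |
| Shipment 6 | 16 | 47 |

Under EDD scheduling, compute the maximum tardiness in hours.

12

EDD (increasing due date): Shipment 4 Shipment 1 Shipment 6 Shipment 2 Shipment 5 Shipment 3.
Shipment 4: 0→6, due 27, tardiness 0
Shipment 1: 6→19, due 36, tardiness 0
Shipment 6: 19→35, due 47, tardiness 0
Shipment 2: 35→53, due 53, tardiness 0
Shipment 5: 53→61, due 54, tardiness 7
Shipment 3: 61→75, due 63, tardiness 12
Maximum = 12.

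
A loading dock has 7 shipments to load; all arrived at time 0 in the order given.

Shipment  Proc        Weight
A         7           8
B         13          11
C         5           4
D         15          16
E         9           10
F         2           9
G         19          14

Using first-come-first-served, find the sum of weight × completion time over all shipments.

2945

FIFO (arrival order): A B C D E F G.
A: finishes 7, weight 8, w·C = 56
B: finishes 20, weight 11, w·C = 220
C: finishes 25, weight 4, w·C = 100
D: finishes 40, weight 16, w·C = 640
E: finishes 49, weight 10, w·C = 490
F: finishes 51, weight 9, w·C = 459
G: finishes 70, weight 14, w·C = 980
Sum = 56+220+100+640+490+459+980 = 2945.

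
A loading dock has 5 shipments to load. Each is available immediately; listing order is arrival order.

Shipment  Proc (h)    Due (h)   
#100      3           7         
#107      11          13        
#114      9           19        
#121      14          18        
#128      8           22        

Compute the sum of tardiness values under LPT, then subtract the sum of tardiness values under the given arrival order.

LPT (decreasing processing time): #121 #107 #114 #128 #100.
#121: 0→14, due 18, tardiness 0
#107: 14→25, due 13, tardiness 12
#114: 25→34, due 19, tardiness 15
#128: 34→42, due 22, tardiness 20
#100: 42→45, due 7, tardiness 38
Sum = 0+12+15+20+38 = 85.
FIFO (arrival order): #100 #107 #114 #121 #128.
#100: 0→3, due 7, tardiness 0
#107: 3→14, due 13, tardiness 1
#114: 14→23, due 19, tardiness 4
#121: 23→37, due 18, tardiness 19
#128: 37→45, due 22, tardiness 23
Sum = 0+1+4+19+23 = 47.
Difference = 85 − 47 = 38.

38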